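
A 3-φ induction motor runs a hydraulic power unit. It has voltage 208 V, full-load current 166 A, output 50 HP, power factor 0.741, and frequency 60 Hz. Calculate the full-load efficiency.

P_out = 50 × 746 = 37300 W
P_in = √3·V_L·I_L·cosφ = 1.732 × 208 × 166 × 0.741 = 44314 W
η = P_out / P_in = 37300 / 44314 = 0.842 = 84.2%

84.2 %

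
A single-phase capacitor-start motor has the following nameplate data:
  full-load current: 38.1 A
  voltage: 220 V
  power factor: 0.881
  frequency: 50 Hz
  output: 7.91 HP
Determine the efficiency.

P_out = 7.91 × 746 = 5901 W
P_in = V·I·cosφ = 220 × 38.1 × 0.881 = 7385 W
η = P_out / P_in = 5901 / 7385 = 0.799 = 79.9%

79.9 %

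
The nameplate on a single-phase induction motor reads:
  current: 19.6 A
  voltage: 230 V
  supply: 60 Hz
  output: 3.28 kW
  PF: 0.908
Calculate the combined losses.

813 W

P_in = V·I·cosφ = 230×19.6×0.908 = 4093 W
P_out = 3280 W
Losses = P_in − P_out = 4093 − 3280 = 813 W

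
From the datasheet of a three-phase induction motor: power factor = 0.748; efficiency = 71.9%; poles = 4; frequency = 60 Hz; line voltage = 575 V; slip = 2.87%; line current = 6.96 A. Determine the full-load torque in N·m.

P_in = √3·V·I·cosφ = 1.732 × 575 × 6.96 × 0.748 = 5185 W
P_out = η·P_in = 0.719 × 5185 = 3728 W
n_s = 120×60/4 = 1800 rpm; n = 1800×(1−0.0287) = 1748 rpm
ω = 2π×1748/60 = 183.1 rad/s
τ = P_out/ω = 3728/183.1 = 20.4 N·m

20.4 N·m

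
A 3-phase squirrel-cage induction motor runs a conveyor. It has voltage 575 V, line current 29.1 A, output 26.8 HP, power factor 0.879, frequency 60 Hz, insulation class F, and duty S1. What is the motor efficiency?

P_out = 26.8 × 746 = 19993 W
P_in = √3·V_L·I_L·cosφ = 1.732 × 575 × 29.1 × 0.879 = 25474 W
η = P_out / P_in = 19993 / 25474 = 0.785 = 78.5%

78.5 %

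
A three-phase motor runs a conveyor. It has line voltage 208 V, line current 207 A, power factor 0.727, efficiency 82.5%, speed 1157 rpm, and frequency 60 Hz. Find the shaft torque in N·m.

P_in = √3·V·I·cosφ = 1.732 × 208 × 207 × 0.727 = 54215 W
P_out = η·P_in = 0.825 × 54215 = 44727 W
n = 1157 rpm
ω = 2π×1157/60 = 121.2 rad/s
τ = P_out/ω = 44727/121.2 = 369 N·m

369 N·m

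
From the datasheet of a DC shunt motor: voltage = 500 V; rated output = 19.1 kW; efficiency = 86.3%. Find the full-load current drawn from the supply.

P_out = 19.1 kW = 19100 W
P_in = P_out / η = 19100 / 0.863 = 22132 W
I = P_in / V = 22132 / 500 = 44.3 A

44.3 A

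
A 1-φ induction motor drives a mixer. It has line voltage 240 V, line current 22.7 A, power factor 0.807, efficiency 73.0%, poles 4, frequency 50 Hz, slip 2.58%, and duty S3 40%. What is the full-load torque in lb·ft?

15.5 lb·ft

P_in = V·I·cosφ = 240 × 22.7 × 0.807 = 4397 W
P_out = η·P_in = 0.73 × 4397 = 3210 W
n_s = 120×50/4 = 1500 rpm; n = 1500×(1−0.0258) = 1461 rpm
ω = 2π×1461/60 = 153 rad/s
τ = P_out/ω = 3210/153 = 20.98 N·m
In lb·ft: 20.98/1.356 = 15.5 lb·ft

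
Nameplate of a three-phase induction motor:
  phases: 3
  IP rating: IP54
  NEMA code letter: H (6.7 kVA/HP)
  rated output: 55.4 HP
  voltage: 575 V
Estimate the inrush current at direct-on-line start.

S_LR = 6.7 × 55.4 = 371.18 kVA
I_LR = S_LR/(√3·V_L) = 371180/(1.732×575) = 373 A

373 A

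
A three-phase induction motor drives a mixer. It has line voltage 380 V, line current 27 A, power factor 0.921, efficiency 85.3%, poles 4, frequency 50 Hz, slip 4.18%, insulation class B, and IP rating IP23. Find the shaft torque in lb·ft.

68.4 lb·ft

P_in = √3·V·I·cosφ = 1.732 × 380 × 27 × 0.921 = 16366 W
P_out = η·P_in = 0.853 × 16366 = 13960 W
n_s = 120×50/4 = 1500 rpm; n = 1500×(1−0.0418) = 1437 rpm
ω = 2π×1437/60 = 150.5 rad/s
τ = P_out/ω = 13960/150.5 = 92.76 N·m
In lb·ft: 92.76/1.356 = 68.4 lb·ft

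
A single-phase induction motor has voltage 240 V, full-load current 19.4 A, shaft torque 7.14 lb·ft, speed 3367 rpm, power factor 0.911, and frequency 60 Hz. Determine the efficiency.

τ = 7.14 lb·ft × 1.356 = 9.682 N·m
ω = 2π × 3367/60 = 352.6 rad/s; P_out = τω = 9.682 × 352.6 = 3414 W
P_in = V·I·cosφ = 240 × 19.4 × 0.911 = 4242 W
η = P_out / P_in = 3414 / 4242 = 0.805 = 80.5%

80.5 %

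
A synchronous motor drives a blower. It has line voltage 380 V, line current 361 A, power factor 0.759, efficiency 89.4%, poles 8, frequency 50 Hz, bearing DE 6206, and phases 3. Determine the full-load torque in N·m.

2050 N·m

P_in = √3·V·I·cosφ = 1.732 × 380 × 361 × 0.759 = 180335 W
P_out = η·P_in = 0.894 × 180335 = 161219 W
n = n_s = 120×50/8 = 750 rpm (synchronous)
ω = 2π×750/60 = 78.54 rad/s
τ = P_out/ω = 161219/78.54 = 2050 N·m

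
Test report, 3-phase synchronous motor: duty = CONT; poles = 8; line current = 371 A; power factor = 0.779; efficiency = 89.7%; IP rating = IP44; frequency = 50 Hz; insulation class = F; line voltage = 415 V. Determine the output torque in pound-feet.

1750 lb·ft

P_in = √3·V·I·cosφ = 1.732 × 415 × 371 × 0.779 = 207734 W
P_out = η·P_in = 0.897 × 207734 = 186337 W
n = n_s = 120×50/8 = 750 rpm (synchronous)
ω = 2π×750/60 = 78.54 rad/s
τ = P_out/ω = 186337/78.54 = 2373 N·m
In lb·ft: 2373/1.356 = 1750 lb·ft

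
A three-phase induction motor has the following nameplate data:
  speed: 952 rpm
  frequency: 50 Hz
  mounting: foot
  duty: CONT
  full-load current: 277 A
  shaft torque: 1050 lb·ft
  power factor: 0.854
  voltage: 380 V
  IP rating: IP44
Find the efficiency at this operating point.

τ = 1050 lb·ft × 1.356 = 1424 N·m
ω = 2π × 952/60 = 99.69 rad/s; P_out = τω = 1424 × 99.69 = 141959 W
P_in = √3·V_L·I_L·cosφ = 1.732 × 380 × 277 × 0.854 = 155693 W
η = P_out / P_in = 141959 / 155693 = 0.912 = 91.2%

91.2 %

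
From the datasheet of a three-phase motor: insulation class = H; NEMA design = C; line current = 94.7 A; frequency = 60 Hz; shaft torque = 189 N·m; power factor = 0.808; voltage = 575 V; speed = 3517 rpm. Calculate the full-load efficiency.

ω = 2π × 3517/60 = 368.3 rad/s; P_out = τω = 189 × 368.3 = 69609 W
P_in = √3·V_L·I_L·cosφ = 1.732 × 575 × 94.7 × 0.808 = 76204 W
η = P_out / P_in = 69609 / 76204 = 0.913 = 91.3%

91.3 %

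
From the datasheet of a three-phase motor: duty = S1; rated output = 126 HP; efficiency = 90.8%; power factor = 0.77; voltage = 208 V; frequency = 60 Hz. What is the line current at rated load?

P_out = 126 × 746 = 93996 W
P_in = P_out / η = 93996 / 0.908 = 103520 W
I_L = P_in / (√3·V_L·cosφ) = 103520 / (1.732 × 208 × 0.77) = 373 A

373 A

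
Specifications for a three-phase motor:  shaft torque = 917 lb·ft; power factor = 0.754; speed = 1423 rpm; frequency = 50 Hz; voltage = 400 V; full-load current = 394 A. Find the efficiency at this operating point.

τ = 917 lb·ft × 1.356 = 1243 N·m
ω = 2π × 1423/60 = 149 rad/s; P_out = τω = 1243 × 149 = 185207 W
P_in = √3·V_L·I_L·cosφ = 1.732 × 400 × 394 × 0.754 = 205814 W
η = P_out / P_in = 185207 / 205814 = 0.900 = 90.0%

90.0 %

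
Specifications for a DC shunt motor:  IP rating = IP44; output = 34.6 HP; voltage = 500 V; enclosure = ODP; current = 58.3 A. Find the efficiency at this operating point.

88.5 %

P_out = 34.6 × 746 = 25812 W
P_in = V·I = 500 × 58.3 = 29150 W
η = P_out / P_in = 25812 / 29150 = 0.885 = 88.5%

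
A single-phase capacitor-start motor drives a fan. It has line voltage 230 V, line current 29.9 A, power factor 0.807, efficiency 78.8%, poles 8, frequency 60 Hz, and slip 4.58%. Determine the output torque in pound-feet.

P_in = V·I·cosφ = 230 × 29.9 × 0.807 = 5550 W
P_out = η·P_in = 0.788 × 5550 = 4373 W
n_s = 120×60/8 = 900 rpm; n = 900×(1−0.0458) = 859 rpm
ω = 2π×859/60 = 89.95 rad/s
τ = P_out/ω = 4373/89.95 = 48.62 N·m
In lb·ft: 48.62/1.356 = 35.9 lb·ft

35.9 lb·ft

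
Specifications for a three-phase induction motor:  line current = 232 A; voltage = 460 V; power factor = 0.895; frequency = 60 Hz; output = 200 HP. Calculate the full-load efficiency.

90.2 %

P_out = 200 × 746 = 149200 W
P_in = √3·V_L·I_L·cosφ = 1.732 × 460 × 232 × 0.895 = 165431 W
η = P_out / P_in = 149200 / 165431 = 0.902 = 90.2%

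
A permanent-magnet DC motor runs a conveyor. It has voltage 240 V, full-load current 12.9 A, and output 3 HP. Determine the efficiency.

72.3 %

P_out = 3 × 746 = 2238 W
P_in = V·I = 240 × 12.9 = 3096 W
η = P_out / P_in = 2238 / 3096 = 0.723 = 72.3%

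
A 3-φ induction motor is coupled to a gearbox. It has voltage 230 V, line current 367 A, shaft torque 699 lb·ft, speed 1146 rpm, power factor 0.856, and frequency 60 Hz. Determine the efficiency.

90.9 %

τ = 699 lb·ft × 1.356 = 947.8 N·m
ω = 2π × 1146/60 = 120 rad/s; P_out = τω = 947.8 × 120 = 113736 W
P_in = √3·V_L·I_L·cosφ = 1.732 × 230 × 367 × 0.856 = 125146 W
η = P_out / P_in = 113736 / 125146 = 0.909 = 90.9%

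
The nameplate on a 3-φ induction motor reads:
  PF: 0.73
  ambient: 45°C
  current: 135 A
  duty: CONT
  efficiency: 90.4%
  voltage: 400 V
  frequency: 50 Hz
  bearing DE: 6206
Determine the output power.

P_in = √3·V·I·cosφ = 1.732 × 400 × 135 × 0.73 = 68275 W
P_out = η·P_in = 0.904 × 68275 = 61721 W

61.7 kW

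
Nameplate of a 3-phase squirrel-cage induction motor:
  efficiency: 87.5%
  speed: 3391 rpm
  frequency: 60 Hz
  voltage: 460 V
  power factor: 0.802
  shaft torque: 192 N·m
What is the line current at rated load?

122 A

ω = 2π×3391/60 = 355.1 rad/s; P_out = τω = 192 × 355.1 = 68179 W
P_in = P_out / η = 68179 / 0.875 = 77919 W
I_L = P_in / (√3·V_L·cosφ) = 77919 / (1.732 × 460 × 0.802) = 122 A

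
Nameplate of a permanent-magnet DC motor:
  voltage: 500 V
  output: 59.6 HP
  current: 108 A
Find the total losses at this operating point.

P_in = V·I = 500×108 = 54000 W
P_out = 59.6×746 = 44462 W
Losses = P_in − P_out = 54000 − 44462 = 9538 W

9.54 kW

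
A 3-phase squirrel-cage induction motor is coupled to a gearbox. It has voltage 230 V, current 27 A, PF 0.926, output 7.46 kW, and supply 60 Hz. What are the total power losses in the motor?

2.5 kW

P_in = √3·V·I·cosφ = 1.732×230×27×0.926 = 9960 W
P_out = 7460 W
Losses = P_in − P_out = 9960 − 7460 = 2500 W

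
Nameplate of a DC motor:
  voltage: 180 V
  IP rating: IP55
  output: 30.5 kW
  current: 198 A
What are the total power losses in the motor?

P_in = V·I = 180×198 = 35640 W
P_out = 30500 W
Losses = P_in − P_out = 35640 − 30500 = 5140 W

5.14 kW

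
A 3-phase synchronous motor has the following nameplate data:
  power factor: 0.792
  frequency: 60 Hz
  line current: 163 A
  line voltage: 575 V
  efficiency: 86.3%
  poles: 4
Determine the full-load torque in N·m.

P_in = √3·V·I·cosφ = 1.732 × 575 × 163 × 0.792 = 128567 W
P_out = η·P_in = 0.863 × 128567 = 110953 W
n = n_s = 120×60/4 = 1800 rpm (synchronous)
ω = 2π×1800/60 = 188.5 rad/s
τ = P_out/ω = 110953/188.5 = 589 N·m

589 N·m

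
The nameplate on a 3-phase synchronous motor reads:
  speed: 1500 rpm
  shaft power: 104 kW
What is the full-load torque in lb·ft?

488 lb·ft

ω = 2π × 1500/60 = 157.1 rad/s
τ = P/ω = 104000/157.1 = 662 N·m
In lb·ft: 662/1.356 = 488 lb·ft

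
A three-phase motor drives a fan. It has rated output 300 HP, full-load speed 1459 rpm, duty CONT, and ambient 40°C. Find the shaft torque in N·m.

1460 N·m

P_out = 300 × 746 = 223800 W
ω = 2π × 1459/60 = 152.8 rad/s
τ = P_out/ω = 223800/152.8 = 1460 N·m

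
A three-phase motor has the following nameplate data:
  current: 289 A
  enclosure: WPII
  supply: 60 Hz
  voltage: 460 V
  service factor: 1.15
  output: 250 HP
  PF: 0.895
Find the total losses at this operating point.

P_in = √3·V·I·cosφ = 1.732×460×289×0.895 = 206076 W
P_out = 250×746 = 186500 W
Losses = P_in − P_out = 206076 − 186500 = 19576 W

19600 W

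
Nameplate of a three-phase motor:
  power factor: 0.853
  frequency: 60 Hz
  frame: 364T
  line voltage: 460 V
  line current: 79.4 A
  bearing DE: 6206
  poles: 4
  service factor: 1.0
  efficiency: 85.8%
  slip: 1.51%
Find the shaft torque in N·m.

249 N·m

P_in = √3·V·I·cosφ = 1.732 × 460 × 79.4 × 0.853 = 53960 W
P_out = η·P_in = 0.858 × 53960 = 46298 W
n_s = 120×60/4 = 1800 rpm; n = 1800×(1−0.0151) = 1773 rpm
ω = 2π×1773/60 = 185.7 rad/s
τ = P_out/ω = 46298/185.7 = 249 N·m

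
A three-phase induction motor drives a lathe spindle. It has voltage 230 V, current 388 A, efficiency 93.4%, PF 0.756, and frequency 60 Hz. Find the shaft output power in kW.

P_in = √3·V·I·cosφ = 1.732 × 230 × 388 × 0.756 = 116850 W
P_out = η·P_in = 0.934 × 116850 = 109138 W

109 kW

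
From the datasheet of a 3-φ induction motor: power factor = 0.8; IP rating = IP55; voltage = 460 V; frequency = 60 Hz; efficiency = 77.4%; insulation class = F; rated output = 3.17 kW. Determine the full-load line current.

6.43 A

P_out = 3.17 kW = 3170 W
P_in = P_out / η = 3170 / 0.774 = 4096 W
I_L = P_in / (√3·V_L·cosφ) = 4096 / (1.732 × 460 × 0.8) = 6.43 A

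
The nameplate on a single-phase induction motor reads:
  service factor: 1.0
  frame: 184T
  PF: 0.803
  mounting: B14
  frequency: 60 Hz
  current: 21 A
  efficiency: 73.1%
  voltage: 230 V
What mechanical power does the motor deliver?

2.84 kW

P_in = V·I·cosφ = 230 × 21 × 0.803 = 3878 W
P_out = η·P_in = 0.731 × 3878 = 2835 W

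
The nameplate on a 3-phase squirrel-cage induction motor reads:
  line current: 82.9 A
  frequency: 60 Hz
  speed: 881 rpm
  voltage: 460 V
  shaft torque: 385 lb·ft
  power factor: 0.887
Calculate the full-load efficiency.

τ = 385 lb·ft × 1.356 = 522.1 N·m
ω = 2π × 881/60 = 92.26 rad/s; P_out = τω = 522.1 × 92.26 = 48169 W
P_in = √3·V_L·I_L·cosφ = 1.732 × 460 × 82.9 × 0.887 = 58585 W
η = P_out / P_in = 48169 / 58585 = 0.822 = 82.2%

82.2 %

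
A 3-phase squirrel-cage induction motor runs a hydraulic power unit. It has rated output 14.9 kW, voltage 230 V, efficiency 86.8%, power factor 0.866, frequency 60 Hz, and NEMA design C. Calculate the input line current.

P_out = 14.9 kW = 14900 W
P_in = P_out / η = 14900 / 0.868 = 17166 W
I_L = P_in / (√3·V_L·cosφ) = 17166 / (1.732 × 230 × 0.866) = 49.8 A

49.8 A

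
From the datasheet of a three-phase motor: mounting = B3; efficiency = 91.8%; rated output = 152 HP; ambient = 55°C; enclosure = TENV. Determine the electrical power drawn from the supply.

P_out = 152 × 746 = 113392 W
P_in = P_out/η = 113392/0.918 = 123521 W = 124 kW

124 kW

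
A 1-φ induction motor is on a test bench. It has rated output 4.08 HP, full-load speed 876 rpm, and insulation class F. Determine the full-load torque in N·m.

33.2 N·m

P_out = 4.08 × 746 = 3044 W
ω = 2π × 876/60 = 91.73 rad/s
τ = P_out/ω = 3044/91.73 = 33.2 N·m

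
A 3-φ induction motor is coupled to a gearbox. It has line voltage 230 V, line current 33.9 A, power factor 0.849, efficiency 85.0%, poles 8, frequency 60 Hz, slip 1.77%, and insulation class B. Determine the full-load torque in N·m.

P_in = √3·V·I·cosφ = 1.732 × 230 × 33.9 × 0.849 = 11465 W
P_out = η·P_in = 0.85 × 11465 = 9745 W
n_s = 120×60/8 = 900 rpm; n = 900×(1−0.0177) = 884 rpm
ω = 2π×884/60 = 92.57 rad/s
τ = P_out/ω = 9745/92.57 = 105 N·m

105 N·m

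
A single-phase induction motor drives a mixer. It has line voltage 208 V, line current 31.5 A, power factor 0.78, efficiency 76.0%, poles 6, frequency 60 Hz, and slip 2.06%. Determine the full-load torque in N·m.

31.6 N·m

P_in = V·I·cosφ = 208 × 31.5 × 0.78 = 5111 W
P_out = η·P_in = 0.76 × 5111 = 3884 W
n_s = 120×60/6 = 1200 rpm; n = 1200×(1−0.0206) = 1175 rpm
ω = 2π×1175/60 = 123 rad/s
τ = P_out/ω = 3884/123 = 31.6 N·m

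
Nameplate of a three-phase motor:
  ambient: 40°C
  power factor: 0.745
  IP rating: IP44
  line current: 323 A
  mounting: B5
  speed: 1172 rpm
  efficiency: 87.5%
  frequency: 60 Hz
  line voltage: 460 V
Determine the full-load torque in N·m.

P_in = √3·V·I·cosφ = 1.732 × 460 × 323 × 0.745 = 191719 W
P_out = η·P_in = 0.875 × 191719 = 167754 W
n = 1172 rpm
ω = 2π×1172/60 = 122.7 rad/s
τ = P_out/ω = 167754/122.7 = 1370 N·m

1370 N·m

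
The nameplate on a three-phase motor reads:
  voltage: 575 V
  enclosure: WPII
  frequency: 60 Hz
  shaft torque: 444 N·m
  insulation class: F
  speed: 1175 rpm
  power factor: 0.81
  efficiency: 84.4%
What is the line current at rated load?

ω = 2π×1175/60 = 123 rad/s; P_out = τω = 444 × 123 = 54612 W
P_in = P_out / η = 54612 / 0.844 = 64706 W
I_L = P_in / (√3·V_L·cosφ) = 64706 / (1.732 × 575 × 0.81) = 80.2 A

80.2 A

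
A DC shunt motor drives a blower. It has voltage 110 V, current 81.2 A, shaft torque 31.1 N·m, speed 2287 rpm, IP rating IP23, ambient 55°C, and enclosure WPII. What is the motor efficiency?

ω = 2π × 2287/60 = 239.5 rad/s; P_out = τω = 31.1 × 239.5 = 7448 W
P_in = V·I = 110 × 81.2 = 8932 W
η = P_out / P_in = 7448 / 8932 = 0.834 = 83.4%

83.4 %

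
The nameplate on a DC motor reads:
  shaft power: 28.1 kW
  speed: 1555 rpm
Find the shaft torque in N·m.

173 N·m

ω = 2π × 1555/60 = 162.8 rad/s
τ = P/ω = 28100/162.8 = 173 N·m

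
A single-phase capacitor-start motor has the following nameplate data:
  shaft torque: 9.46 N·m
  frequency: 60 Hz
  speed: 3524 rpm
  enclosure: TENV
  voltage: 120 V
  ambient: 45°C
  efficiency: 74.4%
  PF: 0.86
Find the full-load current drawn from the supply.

ω = 2π×3524/60 = 369 rad/s; P_out = τω = 9.46 × 369 = 3491 W
P_in = P_out / η = 3491 / 0.744 = 4692 W
I = P_in / (V·cosφ) = 4692 / (120 × 0.86) = 45.5 A

45.5 A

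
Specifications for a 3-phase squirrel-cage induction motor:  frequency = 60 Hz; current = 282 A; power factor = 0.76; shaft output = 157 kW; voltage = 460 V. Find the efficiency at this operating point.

P_out = 157 kW = 157000 W
P_in = √3·V_L·I_L·cosφ = 1.732 × 460 × 282 × 0.76 = 170753 W
η = P_out / P_in = 157000 / 170753 = 0.919 = 91.9%

91.9 %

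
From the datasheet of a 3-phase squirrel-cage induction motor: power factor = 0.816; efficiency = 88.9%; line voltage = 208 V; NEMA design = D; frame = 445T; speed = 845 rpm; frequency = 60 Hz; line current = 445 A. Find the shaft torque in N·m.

P_in = √3·V·I·cosφ = 1.732 × 208 × 445 × 0.816 = 130816 W
P_out = η·P_in = 0.889 × 130816 = 116295 W
n = 845 rpm
ω = 2π×845/60 = 88.49 rad/s
τ = P_out/ω = 116295/88.49 = 1310 N·m

1310 N·m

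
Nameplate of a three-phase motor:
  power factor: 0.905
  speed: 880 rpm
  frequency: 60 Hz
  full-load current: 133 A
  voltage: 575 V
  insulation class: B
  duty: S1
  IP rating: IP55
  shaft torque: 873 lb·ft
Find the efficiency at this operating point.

91.0 %

τ = 873 lb·ft × 1.356 = 1184 N·m
ω = 2π × 880/60 = 92.15 rad/s; P_out = τω = 1184 × 92.15 = 109106 W
P_in = √3·V_L·I_L·cosφ = 1.732 × 575 × 133 × 0.905 = 119872 W
η = P_out / P_in = 109106 / 119872 = 0.910 = 91.0%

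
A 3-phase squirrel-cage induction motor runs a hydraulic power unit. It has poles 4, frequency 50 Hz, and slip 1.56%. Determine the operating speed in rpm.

1477 rpm

n_s = 120f/p = 120×50/4 = 1500 rpm
n = n_s(1 − s) = 1500 × (1 − 0.0156) = 1477 rpm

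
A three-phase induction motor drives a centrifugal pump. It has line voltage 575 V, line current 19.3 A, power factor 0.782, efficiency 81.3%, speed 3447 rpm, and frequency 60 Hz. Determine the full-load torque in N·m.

33.9 N·m

P_in = √3·V·I·cosφ = 1.732 × 575 × 19.3 × 0.782 = 15031 W
P_out = η·P_in = 0.813 × 15031 = 12220 W
n = 3447 rpm
ω = 2π×3447/60 = 361 rad/s
τ = P_out/ω = 12220/361 = 33.9 N·m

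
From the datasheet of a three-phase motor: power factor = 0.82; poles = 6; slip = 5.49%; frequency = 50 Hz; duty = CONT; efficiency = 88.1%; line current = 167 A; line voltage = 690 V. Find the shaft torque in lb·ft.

1070 lb·ft

P_in = √3·V·I·cosφ = 1.732 × 690 × 167 × 0.82 = 163654 W
P_out = η·P_in = 0.881 × 163654 = 144179 W
n_s = 120×50/6 = 1000 rpm; n = 1000×(1−0.0549) = 945 rpm
ω = 2π×945/60 = 98.96 rad/s
τ = P_out/ω = 144179/98.96 = 1457 N·m
In lb·ft: 1457/1.356 = 1070 lb·ft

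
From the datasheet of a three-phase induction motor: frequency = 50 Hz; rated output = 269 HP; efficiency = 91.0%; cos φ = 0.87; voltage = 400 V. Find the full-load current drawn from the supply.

366 A

P_out = 269 × 746 = 200674 W
P_in = P_out / η = 200674 / 0.910 = 220521 W
I_L = P_in / (√3·V_L·cosφ) = 220521 / (1.732 × 400 × 0.87) = 366 A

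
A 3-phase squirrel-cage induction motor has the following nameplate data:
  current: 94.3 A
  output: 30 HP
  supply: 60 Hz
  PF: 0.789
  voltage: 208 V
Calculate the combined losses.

4420 W

P_in = √3·V·I·cosφ = 1.732×208×94.3×0.789 = 26804 W
P_out = 30×746 = 22380 W
Losses = P_in − P_out = 26804 − 22380 = 4424 W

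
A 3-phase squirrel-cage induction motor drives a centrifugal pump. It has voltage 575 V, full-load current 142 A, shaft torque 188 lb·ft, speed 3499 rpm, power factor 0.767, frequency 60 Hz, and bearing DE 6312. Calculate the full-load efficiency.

86.1 %

τ = 188 lb·ft × 1.356 = 254.9 N·m
ω = 2π × 3499/60 = 366.4 rad/s; P_out = τω = 254.9 × 366.4 = 93395 W
P_in = √3·V_L·I_L·cosφ = 1.732 × 575 × 142 × 0.767 = 108467 W
η = P_out / P_in = 93395 / 108467 = 0.861 = 86.1%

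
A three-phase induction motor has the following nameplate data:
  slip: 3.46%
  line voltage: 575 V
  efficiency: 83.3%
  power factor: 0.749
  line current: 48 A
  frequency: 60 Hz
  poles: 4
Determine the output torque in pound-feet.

121 lb·ft

P_in = √3·V·I·cosφ = 1.732 × 575 × 48 × 0.749 = 35805 W
P_out = η·P_in = 0.833 × 35805 = 29826 W
n_s = 120×60/4 = 1800 rpm; n = 1800×(1−0.0346) = 1738 rpm
ω = 2π×1738/60 = 182 rad/s
τ = P_out/ω = 29826/182 = 163.9 N·m
In lb·ft: 163.9/1.356 = 121 lb·ft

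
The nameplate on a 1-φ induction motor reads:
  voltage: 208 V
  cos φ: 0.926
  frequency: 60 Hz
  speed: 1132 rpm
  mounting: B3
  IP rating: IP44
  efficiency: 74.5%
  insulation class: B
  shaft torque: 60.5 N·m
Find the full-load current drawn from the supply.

50 A

ω = 2π×1132/60 = 118.5 rad/s; P_out = τω = 60.5 × 118.5 = 7169 W
P_in = P_out / η = 7169 / 0.745 = 9623 W
I = P_in / (V·cosφ) = 9623 / (208 × 0.926) = 50 A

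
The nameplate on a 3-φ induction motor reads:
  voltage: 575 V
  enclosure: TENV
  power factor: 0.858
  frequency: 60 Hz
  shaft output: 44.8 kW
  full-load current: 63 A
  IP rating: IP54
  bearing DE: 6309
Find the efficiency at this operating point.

83.2 %

P_out = 44.8 kW = 44800 W
P_in = √3·V_L·I_L·cosφ = 1.732 × 575 × 63 × 0.858 = 53832 W
η = P_out / P_in = 44800 / 53832 = 0.832 = 83.2%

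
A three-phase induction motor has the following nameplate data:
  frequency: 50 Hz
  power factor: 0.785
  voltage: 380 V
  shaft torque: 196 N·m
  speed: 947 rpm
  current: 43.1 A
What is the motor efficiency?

ω = 2π × 947/60 = 99.17 rad/s; P_out = τω = 196 × 99.17 = 19437 W
P_in = √3·V_L·I_L·cosφ = 1.732 × 380 × 43.1 × 0.785 = 22268 W
η = P_out / P_in = 19437 / 22268 = 0.873 = 87.3%

87.3 %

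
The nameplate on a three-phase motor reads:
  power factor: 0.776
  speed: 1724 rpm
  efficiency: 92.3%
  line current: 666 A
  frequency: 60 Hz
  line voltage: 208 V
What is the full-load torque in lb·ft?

P_in = √3·V·I·cosφ = 1.732 × 208 × 666 × 0.776 = 186186 W
P_out = η·P_in = 0.923 × 186186 = 171850 W
n = 1724 rpm
ω = 2π×1724/60 = 180.5 rad/s
τ = P_out/ω = 171850/180.5 = 952.1 N·m
In lb·ft: 952.1/1.356 = 702 lb·ft

702 lb·ft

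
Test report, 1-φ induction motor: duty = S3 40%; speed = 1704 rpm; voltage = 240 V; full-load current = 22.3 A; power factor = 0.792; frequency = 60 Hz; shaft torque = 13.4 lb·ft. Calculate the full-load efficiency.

τ = 13.4 lb·ft × 1.356 = 18.17 N·m
ω = 2π × 1704/60 = 178.4 rad/s; P_out = τω = 18.17 × 178.4 = 3242 W
P_in = V·I·cosφ = 240 × 22.3 × 0.792 = 4239 W
η = P_out / P_in = 3242 / 4239 = 0.765 = 76.5%

76.5 %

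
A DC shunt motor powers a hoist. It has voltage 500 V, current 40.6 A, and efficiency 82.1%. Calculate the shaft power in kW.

P_in = V·I = 500 × 40.6 = 20300 W
P_out = η·P_in = 0.821 × 20300 = 16666 W

16.7 kW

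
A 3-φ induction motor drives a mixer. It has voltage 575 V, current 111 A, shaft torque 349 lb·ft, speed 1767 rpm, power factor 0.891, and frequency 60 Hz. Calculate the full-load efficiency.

τ = 349 lb·ft × 1.356 = 473.2 N·m
ω = 2π × 1767/60 = 185 rad/s; P_out = τω = 473.2 × 185 = 87542 W
P_in = √3·V_L·I_L·cosφ = 1.732 × 575 × 111 × 0.891 = 98496 W
η = P_out / P_in = 87542 / 98496 = 0.889 = 88.9%

88.9 %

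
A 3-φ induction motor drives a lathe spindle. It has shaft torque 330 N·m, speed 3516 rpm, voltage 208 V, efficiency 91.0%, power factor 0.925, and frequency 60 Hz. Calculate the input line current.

ω = 2π×3516/60 = 368.2 rad/s; P_out = τω = 330 × 368.2 = 121506 W
P_in = P_out / η = 121506 / 0.910 = 133523 W
I_L = P_in / (√3·V_L·cosφ) = 133523 / (1.732 × 208 × 0.925) = 401 A

401 A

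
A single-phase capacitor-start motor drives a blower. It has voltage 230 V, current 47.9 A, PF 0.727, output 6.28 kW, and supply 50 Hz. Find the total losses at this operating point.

P_in = V·I·cosφ = 230×47.9×0.727 = 8009 W
P_out = 6280 W
Losses = P_in − P_out = 8009 − 6280 = 1729 W

1.73 kW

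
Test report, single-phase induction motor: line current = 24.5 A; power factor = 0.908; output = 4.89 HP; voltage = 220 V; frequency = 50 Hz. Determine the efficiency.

P_out = 4.89 × 746 = 3648 W
P_in = V·I·cosφ = 220 × 24.5 × 0.908 = 4894 W
η = P_out / P_in = 3648 / 4894 = 0.745 = 74.5%

74.5 %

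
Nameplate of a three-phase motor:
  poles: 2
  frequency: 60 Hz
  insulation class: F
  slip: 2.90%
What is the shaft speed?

n_s = 120f/p = 120×60/2 = 3600 rpm
n = n_s(1 − s) = 3600 × (1 − 0.029) = 3496 rpm

3496 rpm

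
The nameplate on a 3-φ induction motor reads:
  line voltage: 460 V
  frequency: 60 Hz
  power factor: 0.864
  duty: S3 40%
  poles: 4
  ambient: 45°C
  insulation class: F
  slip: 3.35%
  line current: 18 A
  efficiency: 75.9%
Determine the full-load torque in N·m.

51.6 N·m

P_in = √3·V·I·cosφ = 1.732 × 460 × 18 × 0.864 = 12391 W
P_out = η·P_in = 0.759 × 12391 = 9405 W
n_s = 120×60/4 = 1800 rpm; n = 1800×(1−0.0335) = 1740 rpm
ω = 2π×1740/60 = 182.2 rad/s
τ = P_out/ω = 9405/182.2 = 51.6 N·m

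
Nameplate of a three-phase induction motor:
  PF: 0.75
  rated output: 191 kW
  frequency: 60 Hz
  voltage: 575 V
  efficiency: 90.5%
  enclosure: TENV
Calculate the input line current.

P_out = 191 kW = 191000 W
P_in = P_out / η = 191000 / 0.905 = 211050 W
I_L = P_in / (√3·V_L·cosφ) = 211050 / (1.732 × 575 × 0.75) = 283 A

283 A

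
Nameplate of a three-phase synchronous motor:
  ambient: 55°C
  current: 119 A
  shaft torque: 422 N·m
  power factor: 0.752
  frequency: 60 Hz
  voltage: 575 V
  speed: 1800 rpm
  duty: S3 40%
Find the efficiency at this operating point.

89.3 %

ω = 2π × 1800/60 = 188.5 rad/s; P_out = τω = 422 × 188.5 = 79547 W
P_in = √3·V_L·I_L·cosφ = 1.732 × 575 × 119 × 0.752 = 89121 W
η = P_out / P_in = 79547 / 89121 = 0.893 = 89.3%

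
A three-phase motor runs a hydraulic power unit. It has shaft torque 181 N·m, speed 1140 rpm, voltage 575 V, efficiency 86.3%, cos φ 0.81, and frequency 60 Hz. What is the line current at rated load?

ω = 2π×1140/60 = 119.4 rad/s; P_out = τω = 181 × 119.4 = 21611 W
P_in = P_out / η = 21611 / 0.863 = 25042 W
I_L = P_in / (√3·V_L·cosφ) = 25042 / (1.732 × 575 × 0.81) = 31 A

31 A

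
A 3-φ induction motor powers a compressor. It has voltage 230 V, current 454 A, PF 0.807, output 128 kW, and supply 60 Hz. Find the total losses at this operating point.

P_in = √3·V·I·cosφ = 1.732×230×454×0.807 = 145950 W
P_out = 128000 W
Losses = P_in − P_out = 145950 − 128000 = 17950 W

18 kW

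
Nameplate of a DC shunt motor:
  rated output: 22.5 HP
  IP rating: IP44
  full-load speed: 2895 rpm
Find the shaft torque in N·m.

P_out = 22.5 × 746 = 16785 W
ω = 2π × 2895/60 = 303.2 rad/s
τ = P_out/ω = 16785/303.2 = 55.4 N·m

55.4 N·m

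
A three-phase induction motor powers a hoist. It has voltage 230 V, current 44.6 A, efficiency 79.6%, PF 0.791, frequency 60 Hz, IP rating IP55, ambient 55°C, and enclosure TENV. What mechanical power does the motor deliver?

P_in = √3·V·I·cosφ = 1.732 × 230 × 44.6 × 0.791 = 14054 W
P_out = η·P_in = 0.796 × 14054 = 11187 W

11.2 kW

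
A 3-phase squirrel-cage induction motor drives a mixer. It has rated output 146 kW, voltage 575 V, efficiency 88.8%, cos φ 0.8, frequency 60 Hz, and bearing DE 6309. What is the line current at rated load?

P_out = 146 kW = 146000 W
P_in = P_out / η = 146000 / 0.888 = 164414 W
I_L = P_in / (√3·V_L·cosφ) = 164414 / (1.732 × 575 × 0.8) = 206 A

206 A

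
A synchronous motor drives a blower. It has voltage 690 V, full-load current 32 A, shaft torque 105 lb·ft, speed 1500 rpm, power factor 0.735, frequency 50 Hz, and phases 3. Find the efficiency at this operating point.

τ = 105 lb·ft × 1.356 = 142.4 N·m
ω = 2π × 1500/60 = 157.1 rad/s; P_out = τω = 142.4 × 157.1 = 22371 W
P_in = √3·V_L·I_L·cosφ = 1.732 × 690 × 32 × 0.735 = 28108 W
η = P_out / P_in = 22371 / 28108 = 0.796 = 79.6%

79.6 %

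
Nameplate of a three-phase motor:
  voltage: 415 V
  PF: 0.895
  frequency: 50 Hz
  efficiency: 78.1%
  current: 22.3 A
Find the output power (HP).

15 HP

P_in = √3·V·I·cosφ = 1.732 × 415 × 22.3 × 0.895 = 14346 W
P_out = η·P_in = 0.781 × 14346 = 11204 W
= 11204/746 = 15 HP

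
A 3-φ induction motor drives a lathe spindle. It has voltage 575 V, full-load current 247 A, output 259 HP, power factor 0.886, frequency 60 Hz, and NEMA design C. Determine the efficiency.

P_out = 259 × 746 = 193214 W
P_in = √3·V_L·I_L·cosφ = 1.732 × 575 × 247 × 0.886 = 217945 W
η = P_out / P_in = 193214 / 217945 = 0.887 = 88.7%

88.7 %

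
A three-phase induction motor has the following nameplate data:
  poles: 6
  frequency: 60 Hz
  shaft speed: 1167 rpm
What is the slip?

n_s = 120f/p = 120×60/6 = 1200 rpm
s = (n_s − n)/n_s = (1200 − 1167)/1200 = 0.0275

2.75 %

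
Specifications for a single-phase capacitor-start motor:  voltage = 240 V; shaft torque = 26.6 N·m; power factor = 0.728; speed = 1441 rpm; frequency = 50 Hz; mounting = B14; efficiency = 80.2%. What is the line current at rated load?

28.6 A

ω = 2π×1441/60 = 150.9 rad/s; P_out = τω = 26.6 × 150.9 = 4014 W
P_in = P_out / η = 4014 / 0.802 = 5005 W
I = P_in / (V·cosφ) = 5005 / (240 × 0.728) = 28.6 A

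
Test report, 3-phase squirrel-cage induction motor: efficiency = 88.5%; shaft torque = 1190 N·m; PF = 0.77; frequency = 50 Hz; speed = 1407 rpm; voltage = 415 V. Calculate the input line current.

ω = 2π×1407/60 = 147.3 rad/s; P_out = τω = 1190 × 147.3 = 175287 W
P_in = P_out / η = 175287 / 0.885 = 198064 W
I_L = P_in / (√3·V_L·cosφ) = 198064 / (1.732 × 415 × 0.77) = 358 A

358 A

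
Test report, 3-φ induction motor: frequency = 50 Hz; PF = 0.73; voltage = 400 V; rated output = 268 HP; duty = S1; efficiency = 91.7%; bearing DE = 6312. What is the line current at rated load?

P_out = 268 × 746 = 199928 W
P_in = P_out / η = 199928 / 0.917 = 218024 W
I_L = P_in / (√3·V_L·cosφ) = 218024 / (1.732 × 400 × 0.73) = 431 A

431 A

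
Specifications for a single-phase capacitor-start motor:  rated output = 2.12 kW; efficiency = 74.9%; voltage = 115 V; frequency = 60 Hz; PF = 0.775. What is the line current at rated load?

31.8 A

P_out = 2.12 kW = 2120 W
P_in = P_out / η = 2120 / 0.749 = 2830 W
I = P_in / (V·cosφ) = 2830 / (115 × 0.775) = 31.8 A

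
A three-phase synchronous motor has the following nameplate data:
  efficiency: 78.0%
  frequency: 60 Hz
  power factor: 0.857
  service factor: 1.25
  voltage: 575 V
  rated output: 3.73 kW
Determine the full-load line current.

5.6 A

P_out = 3.73 kW = 3730 W
P_in = P_out / η = 3730 / 0.780 = 4782 W
I_L = P_in / (√3·V_L·cosφ) = 4782 / (1.732 × 575 × 0.857) = 5.6 A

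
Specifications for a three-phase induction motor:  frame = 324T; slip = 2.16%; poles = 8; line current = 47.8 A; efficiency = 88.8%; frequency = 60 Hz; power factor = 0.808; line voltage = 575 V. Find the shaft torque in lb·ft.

273 lb·ft

P_in = √3·V·I·cosφ = 1.732 × 575 × 47.8 × 0.808 = 38464 W
P_out = η·P_in = 0.888 × 38464 = 34156 W
n_s = 120×60/8 = 900 rpm; n = 900×(1−0.0216) = 881 rpm
ω = 2π×881/60 = 92.26 rad/s
τ = P_out/ω = 34156/92.26 = 370.2 N·m
In lb·ft: 370.2/1.356 = 273 lb·ft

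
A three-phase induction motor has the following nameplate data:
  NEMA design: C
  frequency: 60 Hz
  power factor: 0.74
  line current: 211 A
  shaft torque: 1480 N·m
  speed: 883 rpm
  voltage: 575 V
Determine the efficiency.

88.0 %

ω = 2π × 883/60 = 92.47 rad/s; P_out = τω = 1480 × 92.47 = 136856 W
P_in = √3·V_L·I_L·cosφ = 1.732 × 575 × 211 × 0.74 = 155500 W
η = P_out / P_in = 136856 / 155500 = 0.880 = 88.0%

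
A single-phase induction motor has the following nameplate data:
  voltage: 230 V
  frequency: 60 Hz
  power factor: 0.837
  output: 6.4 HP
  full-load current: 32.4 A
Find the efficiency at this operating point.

P_out = 6.4 × 746 = 4774 W
P_in = V·I·cosφ = 230 × 32.4 × 0.837 = 6237 W
η = P_out / P_in = 4774 / 6237 = 0.765 = 76.5%

76.5 %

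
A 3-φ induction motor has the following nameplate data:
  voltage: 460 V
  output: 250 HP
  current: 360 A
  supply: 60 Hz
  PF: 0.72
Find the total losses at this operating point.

P_in = √3·V·I·cosφ = 1.732×460×360×0.72 = 206510 W
P_out = 250×746 = 186500 W
Losses = P_in − P_out = 206510 − 186500 = 20010 W

20 kW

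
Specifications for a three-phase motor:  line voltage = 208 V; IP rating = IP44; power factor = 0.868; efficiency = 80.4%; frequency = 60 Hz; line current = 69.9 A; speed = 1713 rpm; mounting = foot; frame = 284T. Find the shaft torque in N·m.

98 N·m

P_in = √3·V·I·cosφ = 1.732 × 208 × 69.9 × 0.868 = 21858 W
P_out = η·P_in = 0.804 × 21858 = 17574 W
n = 1713 rpm
ω = 2π×1713/60 = 179.4 rad/s
τ = P_out/ω = 17574/179.4 = 98 N·m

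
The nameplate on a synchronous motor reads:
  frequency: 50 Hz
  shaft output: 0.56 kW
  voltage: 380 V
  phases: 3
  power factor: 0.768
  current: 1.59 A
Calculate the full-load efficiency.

P_out = 0.56 kW = 560 W
P_in = √3·V_L·I_L·cosφ = 1.732 × 380 × 1.59 × 0.768 = 804 W
η = P_out / P_in = 560 / 804 = 0.697 = 69.7%

69.7 %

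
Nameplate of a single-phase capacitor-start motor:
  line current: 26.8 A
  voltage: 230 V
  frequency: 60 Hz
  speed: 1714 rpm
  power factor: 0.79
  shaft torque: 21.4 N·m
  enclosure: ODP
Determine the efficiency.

ω = 2π × 1714/60 = 179.5 rad/s; P_out = τω = 21.4 × 179.5 = 3841 W
P_in = V·I·cosφ = 230 × 26.8 × 0.79 = 4870 W
η = P_out / P_in = 3841 / 4870 = 0.789 = 78.9%

78.9 %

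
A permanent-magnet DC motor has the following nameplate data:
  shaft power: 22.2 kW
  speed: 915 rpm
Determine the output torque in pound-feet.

171 lb·ft

ω = 2π × 915/60 = 95.82 rad/s
τ = P/ω = 22200/95.82 = 231.7 N·m
In lb·ft: 231.7/1.356 = 171 lb·ft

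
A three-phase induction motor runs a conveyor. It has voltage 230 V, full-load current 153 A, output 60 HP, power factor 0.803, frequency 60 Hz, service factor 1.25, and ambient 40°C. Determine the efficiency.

91.5 %

P_out = 60 × 746 = 44760 W
P_in = √3·V_L·I_L·cosφ = 1.732 × 230 × 153 × 0.803 = 48942 W
η = P_out / P_in = 44760 / 48942 = 0.915 = 91.5%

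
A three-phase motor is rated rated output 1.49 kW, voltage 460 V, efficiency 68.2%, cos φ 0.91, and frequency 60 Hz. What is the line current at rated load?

P_out = 1.49 kW = 1490 W
P_in = P_out / η = 1490 / 0.682 = 2185 W
I_L = P_in / (√3·V_L·cosφ) = 2185 / (1.732 × 460 × 0.91) = 3.01 A

3.01 A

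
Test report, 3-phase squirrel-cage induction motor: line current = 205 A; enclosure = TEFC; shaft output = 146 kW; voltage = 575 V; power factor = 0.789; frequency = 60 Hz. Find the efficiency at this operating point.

90.6 %

P_out = 146 kW = 146000 W
P_in = √3·V_L·I_L·cosφ = 1.732 × 575 × 205 × 0.789 = 161082 W
η = P_out / P_in = 146000 / 161082 = 0.906 = 90.6%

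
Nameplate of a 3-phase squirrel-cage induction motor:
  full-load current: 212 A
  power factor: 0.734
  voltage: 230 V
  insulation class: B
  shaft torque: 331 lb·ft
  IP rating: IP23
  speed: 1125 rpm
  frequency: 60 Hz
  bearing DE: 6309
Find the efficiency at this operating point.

85.3 %

τ = 331 lb·ft × 1.356 = 448.8 N·m
ω = 2π × 1125/60 = 117.8 rad/s; P_out = τω = 448.8 × 117.8 = 52869 W
P_in = √3·V_L·I_L·cosφ = 1.732 × 230 × 212 × 0.734 = 61988 W
η = P_out / P_in = 52869 / 61988 = 0.853 = 85.3%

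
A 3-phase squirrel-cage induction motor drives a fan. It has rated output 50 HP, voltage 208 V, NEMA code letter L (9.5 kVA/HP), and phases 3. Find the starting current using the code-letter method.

1320 A

S_LR = 9.5 × 50 = 475 kVA
I_LR = S_LR/(√3·V_L) = 475000/(1.732×208) = 1320 A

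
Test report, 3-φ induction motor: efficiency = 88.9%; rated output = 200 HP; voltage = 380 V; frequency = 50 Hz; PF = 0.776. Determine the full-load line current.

P_out = 200 × 746 = 149200 W
P_in = P_out / η = 149200 / 0.889 = 167829 W
I_L = P_in / (√3·V_L·cosφ) = 167829 / (1.732 × 380 × 0.776) = 329 A

329 A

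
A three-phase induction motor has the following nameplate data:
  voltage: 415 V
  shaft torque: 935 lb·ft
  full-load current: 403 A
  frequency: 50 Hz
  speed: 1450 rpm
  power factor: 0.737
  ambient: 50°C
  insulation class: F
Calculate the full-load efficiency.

90.2 %

τ = 935 lb·ft × 1.356 = 1268 N·m
ω = 2π × 1450/60 = 151.8 rad/s; P_out = τω = 1268 × 151.8 = 192482 W
P_in = √3·V_L·I_L·cosφ = 1.732 × 415 × 403 × 0.737 = 213486 W
η = P_out / P_in = 192482 / 213486 = 0.902 = 90.2%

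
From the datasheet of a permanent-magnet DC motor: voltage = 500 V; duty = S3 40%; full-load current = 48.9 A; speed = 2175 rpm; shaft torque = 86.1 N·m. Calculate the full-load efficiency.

80.2 %

ω = 2π × 2175/60 = 227.8 rad/s; P_out = τω = 86.1 × 227.8 = 19614 W
P_in = V·I = 500 × 48.9 = 24450 W
η = P_out / P_in = 19614 / 24450 = 0.802 = 80.2%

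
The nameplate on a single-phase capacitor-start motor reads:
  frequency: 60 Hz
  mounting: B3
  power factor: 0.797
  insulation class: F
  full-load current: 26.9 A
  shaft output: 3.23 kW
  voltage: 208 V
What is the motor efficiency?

P_out = 3.23 kW = 3230 W
P_in = V·I·cosφ = 208 × 26.9 × 0.797 = 4459 W
η = P_out / P_in = 3230 / 4459 = 0.724 = 72.4%

72.4 %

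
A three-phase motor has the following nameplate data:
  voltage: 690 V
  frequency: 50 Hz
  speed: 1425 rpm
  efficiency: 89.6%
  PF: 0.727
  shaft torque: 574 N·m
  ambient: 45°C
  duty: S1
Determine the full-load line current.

110 A

ω = 2π×1425/60 = 149.2 rad/s; P_out = τω = 574 × 149.2 = 85641 W
P_in = P_out / η = 85641 / 0.896 = 95581 W
I_L = P_in / (√3·V_L·cosφ) = 95581 / (1.732 × 690 × 0.727) = 110 A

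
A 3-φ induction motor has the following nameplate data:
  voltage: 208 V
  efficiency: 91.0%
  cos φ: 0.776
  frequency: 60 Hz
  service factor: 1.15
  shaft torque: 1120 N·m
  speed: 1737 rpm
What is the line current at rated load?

ω = 2π×1737/60 = 181.9 rad/s; P_out = τω = 1120 × 181.9 = 203728 W
P_in = P_out / η = 203728 / 0.910 = 223877 W
I_L = P_in / (√3·V_L·cosφ) = 223877 / (1.732 × 208 × 0.776) = 801 A

801 A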